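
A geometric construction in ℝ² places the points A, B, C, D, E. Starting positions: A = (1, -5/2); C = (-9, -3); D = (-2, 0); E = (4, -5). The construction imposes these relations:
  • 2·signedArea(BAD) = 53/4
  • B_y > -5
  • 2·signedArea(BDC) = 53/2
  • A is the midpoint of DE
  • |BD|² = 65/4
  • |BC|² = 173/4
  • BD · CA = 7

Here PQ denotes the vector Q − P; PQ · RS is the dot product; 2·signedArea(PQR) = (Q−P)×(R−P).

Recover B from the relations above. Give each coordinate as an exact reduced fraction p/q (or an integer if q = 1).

1. B_x = -5/2  [2·signedArea(BAD) = 53/4 ∩ 2·signedArea(BDC) = 53/2]
2. B_y = -4  [2·signedArea(BAD) = 53/4 ∩ 2·signedArea(BDC) = 53/2]
   → B = (-5/2, -4)

B = (-5/2, -4)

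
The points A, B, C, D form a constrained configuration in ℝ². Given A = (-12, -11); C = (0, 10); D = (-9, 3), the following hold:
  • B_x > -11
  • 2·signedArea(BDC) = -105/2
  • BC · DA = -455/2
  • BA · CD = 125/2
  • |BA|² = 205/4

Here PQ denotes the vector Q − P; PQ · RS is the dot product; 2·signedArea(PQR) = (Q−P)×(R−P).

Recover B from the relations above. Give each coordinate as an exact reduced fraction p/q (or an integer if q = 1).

B = (-21/2, -4)

1. B_x = -21/2  [BA · CD = 125/2 ∩ 2·signedArea(BDC) = -105/2]
2. B_y = -4  [BA · CD = 125/2 ∩ 2·signedArea(BDC) = -105/2]
   → B = (-21/2, -4)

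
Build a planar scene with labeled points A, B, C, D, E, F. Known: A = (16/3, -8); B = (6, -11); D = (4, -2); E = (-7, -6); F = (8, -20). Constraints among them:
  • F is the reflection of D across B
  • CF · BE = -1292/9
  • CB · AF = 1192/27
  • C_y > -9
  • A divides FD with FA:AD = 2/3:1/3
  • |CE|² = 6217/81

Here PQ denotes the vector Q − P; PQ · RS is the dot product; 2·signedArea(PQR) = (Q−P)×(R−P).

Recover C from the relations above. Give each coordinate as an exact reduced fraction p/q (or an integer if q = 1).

C = (13/9, -25/3)

1. C_x = 13/9  [CF · BE = -1292/9 ∩ CB · AF = 1192/27]
2. C_y = -25/3  [CF · BE = -1292/9 ∩ CB · AF = 1192/27]
   → C = (13/9, -25/3)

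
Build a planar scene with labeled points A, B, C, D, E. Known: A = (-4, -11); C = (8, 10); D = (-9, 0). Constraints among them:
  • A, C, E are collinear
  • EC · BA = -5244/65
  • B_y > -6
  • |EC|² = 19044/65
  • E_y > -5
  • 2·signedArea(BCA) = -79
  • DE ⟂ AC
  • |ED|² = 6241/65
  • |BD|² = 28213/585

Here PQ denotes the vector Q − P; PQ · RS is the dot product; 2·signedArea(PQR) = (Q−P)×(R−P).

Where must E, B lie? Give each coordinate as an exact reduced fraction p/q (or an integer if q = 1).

B = (-877/195, -1031/195)
E = (-32/65, -316/65)

1. E_x = -32/65  [A, C, E are collinear ∩ DE ⟂ AC]
2. E_y = -316/65  [A, C, E are collinear ∩ DE ⟂ AC]
   → E = (-32/65, -316/65)
3. B_x = -877/195  [2·signedArea(BCA) = -79 ∩ EC · BA = -5244/65]
4. B_y = -1031/195  [2·signedArea(BCA) = -79 ∩ EC · BA = -5244/65]
   → B = (-877/195, -1031/195)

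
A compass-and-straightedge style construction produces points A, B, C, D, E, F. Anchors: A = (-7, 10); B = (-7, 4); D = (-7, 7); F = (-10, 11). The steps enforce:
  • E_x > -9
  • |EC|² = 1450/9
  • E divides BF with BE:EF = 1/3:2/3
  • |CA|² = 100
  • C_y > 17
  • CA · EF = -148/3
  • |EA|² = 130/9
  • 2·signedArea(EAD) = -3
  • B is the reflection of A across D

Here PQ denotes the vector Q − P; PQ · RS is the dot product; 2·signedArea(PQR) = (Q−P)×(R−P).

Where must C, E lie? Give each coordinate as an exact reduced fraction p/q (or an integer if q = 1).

1. E_x = -8  [E divides BF with BE:EF = 1/3:2/3]
2. E_y = 19/3  [E divides BF with BE:EF = 1/3:2/3]
   → E = (-8, 19/3)
3. C_x = -13  [line 2·x + -14/3·y + 110 = 0 ∩ |EC|² = 1450/9]
4. C_y = 18  [line 2·x + -14/3·y + 110 = 0 ∩ |EC|² = 1450/9]
   → C = (-13, 18)

C = (-13, 18)
E = (-8, 19/3)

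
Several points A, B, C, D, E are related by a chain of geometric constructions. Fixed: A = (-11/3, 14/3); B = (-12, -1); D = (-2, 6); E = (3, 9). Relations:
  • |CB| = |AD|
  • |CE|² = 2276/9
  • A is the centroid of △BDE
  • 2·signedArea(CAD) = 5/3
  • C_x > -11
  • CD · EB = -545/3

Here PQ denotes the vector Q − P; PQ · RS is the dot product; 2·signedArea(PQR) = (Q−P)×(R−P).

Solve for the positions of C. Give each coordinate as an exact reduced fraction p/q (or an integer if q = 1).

C = (-31/3, 1/3)

1. C_x = -31/3  [2·signedArea(CAD) = 5/3 ∩ CD · EB = -545/3]
2. C_y = 1/3  [2·signedArea(CAD) = 5/3 ∩ CD · EB = -545/3]
   → C = (-31/3, 1/3)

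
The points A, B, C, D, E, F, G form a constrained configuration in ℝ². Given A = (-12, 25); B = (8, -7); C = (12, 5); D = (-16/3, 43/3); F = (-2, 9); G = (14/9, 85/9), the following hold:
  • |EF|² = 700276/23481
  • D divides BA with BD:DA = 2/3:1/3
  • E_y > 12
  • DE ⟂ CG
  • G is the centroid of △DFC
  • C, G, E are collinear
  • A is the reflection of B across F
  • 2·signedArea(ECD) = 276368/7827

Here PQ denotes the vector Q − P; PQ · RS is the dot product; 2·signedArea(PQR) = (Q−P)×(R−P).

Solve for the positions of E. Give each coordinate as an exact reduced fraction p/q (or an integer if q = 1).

1. E_x = -47264/7827  [C, G, E are collinear ∩ DE ⟂ CG]
2. E_y = 99215/7827  [C, G, E are collinear ∩ DE ⟂ CG]
   → E = (-47264/7827, 99215/7827)

E = (-47264/7827, 99215/7827)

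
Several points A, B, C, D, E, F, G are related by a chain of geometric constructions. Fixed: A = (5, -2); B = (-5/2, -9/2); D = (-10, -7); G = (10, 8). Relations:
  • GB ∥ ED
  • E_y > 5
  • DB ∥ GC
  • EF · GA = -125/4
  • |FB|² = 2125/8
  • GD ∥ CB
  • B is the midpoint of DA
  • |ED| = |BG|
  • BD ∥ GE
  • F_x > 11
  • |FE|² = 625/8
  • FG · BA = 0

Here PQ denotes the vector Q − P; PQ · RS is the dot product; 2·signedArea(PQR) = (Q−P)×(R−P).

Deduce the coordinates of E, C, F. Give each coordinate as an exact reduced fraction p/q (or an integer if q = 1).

C = (35/2, 21/2)
E = (5/2, 11/2)
F = (45/4, 17/4)

1. E_x = 5/2  [GB ∥ ED ∩ BD ∥ GE]
2. E_y = 11/2  [GB ∥ ED ∩ BD ∥ GE]
   → E = (5/2, 11/2)
3. C_x = 35/2  [GD ∥ CB ∩ DB ∥ GC]
4. C_y = 21/2  [GD ∥ CB ∩ DB ∥ GC]
   → C = (35/2, 21/2)
5. F_x = 45/4  [FG · BA = 0 ∩ EF · GA = -125/4]
6. F_y = 17/4  [FG · BA = 0 ∩ EF · GA = -125/4]
   → F = (45/4, 17/4)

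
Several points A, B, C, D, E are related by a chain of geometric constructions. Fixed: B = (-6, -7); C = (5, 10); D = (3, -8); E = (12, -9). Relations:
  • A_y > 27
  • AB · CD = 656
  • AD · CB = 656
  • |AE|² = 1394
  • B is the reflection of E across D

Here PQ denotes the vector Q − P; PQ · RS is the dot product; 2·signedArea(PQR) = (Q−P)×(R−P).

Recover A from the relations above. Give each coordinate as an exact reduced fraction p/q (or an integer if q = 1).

A = (7, 28)

1. A_x = 7  [AB · CD = 656 ∩ AD · CB = 656]
2. A_y = 28  [AB · CD = 656 ∩ AD · CB = 656]
   → A = (7, 28)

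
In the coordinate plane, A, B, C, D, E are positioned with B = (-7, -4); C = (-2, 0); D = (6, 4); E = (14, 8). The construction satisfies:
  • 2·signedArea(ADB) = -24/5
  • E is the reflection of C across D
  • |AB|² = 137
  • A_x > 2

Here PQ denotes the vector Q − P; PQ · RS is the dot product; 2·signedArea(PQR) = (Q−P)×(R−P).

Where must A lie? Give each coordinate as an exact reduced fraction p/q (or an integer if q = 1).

1. A_x = 14/5  [line 8·x + -13·y + 44/5 = 0 ∩ |AB|² = 137]
2. A_y = 12/5  [line 8·x + -13·y + 44/5 = 0 ∩ |AB|² = 137]
   → A = (14/5, 12/5)

A = (14/5, 12/5)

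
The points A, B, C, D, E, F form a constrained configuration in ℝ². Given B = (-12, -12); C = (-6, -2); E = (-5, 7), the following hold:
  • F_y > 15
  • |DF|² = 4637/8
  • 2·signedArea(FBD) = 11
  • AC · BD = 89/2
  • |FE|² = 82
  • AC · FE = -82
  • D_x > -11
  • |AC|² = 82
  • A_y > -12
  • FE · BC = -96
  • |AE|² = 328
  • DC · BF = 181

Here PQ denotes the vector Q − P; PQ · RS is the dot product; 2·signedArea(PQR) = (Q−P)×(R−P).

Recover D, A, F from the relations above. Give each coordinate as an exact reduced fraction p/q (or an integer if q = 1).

1. F_x = -4  [line -6·x + -10·y + 136 = 0 ∩ |FE|² = 82]
2. F_y = 16  [line -6·x + -10·y + 136 = 0 ∩ |FE|² = 82]
   → F = (-4, 16)
3. D_x = -41/4  [DC · BF = 181 ∩ 2·signedArea(FBD) = 11]
4. D_y = -29/4  [DC · BF = 181 ∩ 2·signedArea(FBD) = 11]
   → D = (-41/4, -29/4)
5. A_x = -7  [AC · BD = 89/2 ∩ AC · FE = -82]
6. A_y = -11  [AC · BD = 89/2 ∩ AC · FE = -82]
   → A = (-7, -11)

A = (-7, -11)
D = (-41/4, -29/4)
F = (-4, 16)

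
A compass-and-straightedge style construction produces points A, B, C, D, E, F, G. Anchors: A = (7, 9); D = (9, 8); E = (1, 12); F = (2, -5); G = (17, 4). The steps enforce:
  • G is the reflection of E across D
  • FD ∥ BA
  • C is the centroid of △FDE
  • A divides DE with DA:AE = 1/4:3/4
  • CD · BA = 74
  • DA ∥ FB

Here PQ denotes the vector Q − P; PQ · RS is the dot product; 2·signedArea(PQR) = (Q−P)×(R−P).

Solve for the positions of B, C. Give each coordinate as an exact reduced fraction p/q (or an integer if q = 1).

B = (0, -4)
C = (4, 5)

1. B_x = 0  [FD ∥ BA ∩ DA ∥ FB]
2. B_y = -4  [FD ∥ BA ∩ DA ∥ FB]
   → B = (0, -4)
3. C_x = 4  [C is the centroid of △FDE]
4. C_y = 5  [C is the centroid of △FDE]
   → C = (4, 5)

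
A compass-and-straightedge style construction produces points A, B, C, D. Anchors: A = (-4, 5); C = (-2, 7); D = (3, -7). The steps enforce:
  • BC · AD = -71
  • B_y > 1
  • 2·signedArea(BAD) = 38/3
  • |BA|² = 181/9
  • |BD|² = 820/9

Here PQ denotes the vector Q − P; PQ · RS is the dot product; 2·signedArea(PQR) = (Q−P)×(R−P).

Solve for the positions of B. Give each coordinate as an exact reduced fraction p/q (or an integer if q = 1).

1. B_x = -1  [2·signedArea(BAD) = 38/3 ∩ BC · AD = -71]
2. B_y = 5/3  [2·signedArea(BAD) = 38/3 ∩ BC · AD = -71]
   → B = (-1, 5/3)

B = (-1, 5/3)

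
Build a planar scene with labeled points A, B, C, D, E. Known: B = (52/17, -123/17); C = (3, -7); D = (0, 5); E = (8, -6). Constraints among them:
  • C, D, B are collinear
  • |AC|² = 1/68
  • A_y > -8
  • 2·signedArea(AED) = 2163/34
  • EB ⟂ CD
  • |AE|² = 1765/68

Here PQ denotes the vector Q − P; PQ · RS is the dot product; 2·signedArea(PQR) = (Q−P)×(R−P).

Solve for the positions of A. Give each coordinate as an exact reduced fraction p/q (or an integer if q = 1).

1. A_x = 103/34  [line -11·x + -8·y + -803/34 = 0 ∩ |AE|² = 1765/68]
2. A_y = -121/17  [line -11·x + -8·y + -803/34 = 0 ∩ |AE|² = 1765/68]
   → A = (103/34, -121/17)

A = (103/34, -121/17)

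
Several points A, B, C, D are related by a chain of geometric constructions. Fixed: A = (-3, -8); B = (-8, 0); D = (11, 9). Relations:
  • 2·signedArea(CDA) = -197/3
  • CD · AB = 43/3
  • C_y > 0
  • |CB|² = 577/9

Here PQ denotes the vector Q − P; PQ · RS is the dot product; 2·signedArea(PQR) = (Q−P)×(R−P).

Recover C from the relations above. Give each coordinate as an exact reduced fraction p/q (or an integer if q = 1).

1. C_x = 0  [CD · AB = 43/3 ∩ 2·signedArea(CDA) = -197/3]
2. C_y = 1/3  [CD · AB = 43/3 ∩ 2·signedArea(CDA) = -197/3]
   → C = (0, 1/3)

C = (0, 1/3)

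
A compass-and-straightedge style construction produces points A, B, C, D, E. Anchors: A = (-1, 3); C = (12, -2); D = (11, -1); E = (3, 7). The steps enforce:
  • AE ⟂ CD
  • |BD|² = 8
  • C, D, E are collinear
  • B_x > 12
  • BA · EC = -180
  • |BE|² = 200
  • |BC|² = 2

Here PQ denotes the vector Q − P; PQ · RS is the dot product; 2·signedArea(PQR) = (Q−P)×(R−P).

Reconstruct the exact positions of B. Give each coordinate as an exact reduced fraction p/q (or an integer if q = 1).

B = (13, -3)

1. B_x = 13  [line -9·x + 9·y + 144 = 0 ∩ |BE|² = 200]
2. B_y = -3  [line -9·x + 9·y + 144 = 0 ∩ |BE|² = 200]
   → B = (13, -3)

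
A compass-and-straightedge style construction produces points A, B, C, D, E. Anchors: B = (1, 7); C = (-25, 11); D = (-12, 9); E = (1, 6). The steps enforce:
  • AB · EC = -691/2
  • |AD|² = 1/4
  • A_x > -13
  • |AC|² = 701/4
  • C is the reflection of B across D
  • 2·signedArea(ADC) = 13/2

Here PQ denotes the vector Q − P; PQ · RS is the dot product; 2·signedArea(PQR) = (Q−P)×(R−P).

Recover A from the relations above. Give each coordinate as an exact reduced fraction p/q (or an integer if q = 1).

1. A_x = -12  [2·signedArea(ADC) = 13/2 ∩ AB · EC = -691/2]
2. A_y = 17/2  [2·signedArea(ADC) = 13/2 ∩ AB · EC = -691/2]
   → A = (-12, 17/2)

A = (-12, 17/2)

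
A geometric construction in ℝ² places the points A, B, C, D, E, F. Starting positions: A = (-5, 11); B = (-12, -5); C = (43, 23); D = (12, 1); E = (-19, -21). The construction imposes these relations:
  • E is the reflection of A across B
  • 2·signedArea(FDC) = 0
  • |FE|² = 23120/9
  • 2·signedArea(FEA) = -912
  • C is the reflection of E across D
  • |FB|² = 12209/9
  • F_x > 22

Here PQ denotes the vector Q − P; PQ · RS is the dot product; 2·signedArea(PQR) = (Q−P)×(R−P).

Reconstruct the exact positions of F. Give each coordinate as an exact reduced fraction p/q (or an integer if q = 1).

F = (67/3, 25/3)

1. F_x = 67/3  [2·signedArea(FDC) = 0 ∩ 2·signedArea(FEA) = -912]
2. F_y = 25/3  [2·signedArea(FDC) = 0 ∩ 2·signedArea(FEA) = -912]
   → F = (67/3, 25/3)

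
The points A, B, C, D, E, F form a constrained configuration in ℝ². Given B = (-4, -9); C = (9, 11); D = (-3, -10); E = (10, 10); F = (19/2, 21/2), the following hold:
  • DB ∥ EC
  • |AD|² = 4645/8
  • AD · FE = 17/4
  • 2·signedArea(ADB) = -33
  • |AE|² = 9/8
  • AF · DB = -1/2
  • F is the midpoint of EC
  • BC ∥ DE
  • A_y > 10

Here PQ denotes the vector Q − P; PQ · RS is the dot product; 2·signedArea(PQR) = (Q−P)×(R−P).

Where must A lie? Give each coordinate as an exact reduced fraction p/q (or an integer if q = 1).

A = (37/4, 43/4)

1. A_x = 37/4  [2·signedArea(ADB) = -33 ∩ AD · FE = 17/4]
2. A_y = 43/4  [2·signedArea(ADB) = -33 ∩ AD · FE = 17/4]
   → A = (37/4, 43/4)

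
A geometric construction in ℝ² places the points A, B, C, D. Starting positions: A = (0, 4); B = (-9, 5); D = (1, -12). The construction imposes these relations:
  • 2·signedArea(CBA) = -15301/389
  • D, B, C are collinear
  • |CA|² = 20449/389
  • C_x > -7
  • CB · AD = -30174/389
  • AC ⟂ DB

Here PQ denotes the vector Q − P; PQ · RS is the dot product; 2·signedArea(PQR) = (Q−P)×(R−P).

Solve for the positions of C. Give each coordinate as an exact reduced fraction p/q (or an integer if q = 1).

1. C_x = -2431/389  [D, B, C are collinear ∩ AC ⟂ DB]
2. C_y = 126/389  [D, B, C are collinear ∩ AC ⟂ DB]
   → C = (-2431/389, 126/389)

C = (-2431/389, 126/389)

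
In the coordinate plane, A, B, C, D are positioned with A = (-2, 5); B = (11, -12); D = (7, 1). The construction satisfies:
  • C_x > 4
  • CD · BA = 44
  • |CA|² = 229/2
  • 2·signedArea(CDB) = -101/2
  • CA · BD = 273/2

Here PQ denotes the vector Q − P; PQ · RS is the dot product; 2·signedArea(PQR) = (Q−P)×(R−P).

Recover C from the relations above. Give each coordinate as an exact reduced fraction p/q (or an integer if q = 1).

1. C_x = 9/2  [2·signedArea(CDB) = -101/2 ∩ CD · BA = 44]
2. C_y = -7/2  [2·signedArea(CDB) = -101/2 ∩ CD · BA = 44]
   → C = (9/2, -7/2)

C = (9/2, -7/2)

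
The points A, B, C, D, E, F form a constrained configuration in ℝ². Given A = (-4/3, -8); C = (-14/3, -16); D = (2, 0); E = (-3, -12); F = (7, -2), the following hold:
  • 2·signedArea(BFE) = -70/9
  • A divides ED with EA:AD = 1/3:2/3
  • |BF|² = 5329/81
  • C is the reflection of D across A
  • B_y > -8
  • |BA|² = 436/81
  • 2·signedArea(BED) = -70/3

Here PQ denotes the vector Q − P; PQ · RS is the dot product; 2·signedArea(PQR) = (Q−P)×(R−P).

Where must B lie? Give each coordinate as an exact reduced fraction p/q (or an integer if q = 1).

1. B_x = 8/9  [2·signedArea(BFE) = -70/9 ∩ 2·signedArea(BED) = -70/3]
2. B_y = -22/3  [2·signedArea(BFE) = -70/9 ∩ 2·signedArea(BED) = -70/3]
   → B = (8/9, -22/3)

B = (8/9, -22/3)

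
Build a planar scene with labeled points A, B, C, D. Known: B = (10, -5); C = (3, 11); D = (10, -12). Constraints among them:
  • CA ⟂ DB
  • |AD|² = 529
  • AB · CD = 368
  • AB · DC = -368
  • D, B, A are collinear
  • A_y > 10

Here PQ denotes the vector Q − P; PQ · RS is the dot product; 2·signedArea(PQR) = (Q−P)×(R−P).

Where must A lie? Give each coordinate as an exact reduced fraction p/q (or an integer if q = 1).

1. A_x = 10  [D, B, A are collinear ∩ CA ⟂ DB]
2. A_y = 11  [D, B, A are collinear ∩ CA ⟂ DB]
   → A = (10, 11)

A = (10, 11)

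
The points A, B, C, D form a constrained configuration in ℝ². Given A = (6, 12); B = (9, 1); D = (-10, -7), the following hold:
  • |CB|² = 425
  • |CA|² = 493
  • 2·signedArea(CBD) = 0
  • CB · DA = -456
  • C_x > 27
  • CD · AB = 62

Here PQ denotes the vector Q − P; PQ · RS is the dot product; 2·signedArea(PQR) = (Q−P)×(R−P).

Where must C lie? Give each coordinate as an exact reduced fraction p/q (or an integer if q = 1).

C = (28, 9)

1. C_x = 28  [2·signedArea(CBD) = 0 ∩ CB · DA = -456]
2. C_y = 9  [2·signedArea(CBD) = 0 ∩ CB · DA = -456]
   → C = (28, 9)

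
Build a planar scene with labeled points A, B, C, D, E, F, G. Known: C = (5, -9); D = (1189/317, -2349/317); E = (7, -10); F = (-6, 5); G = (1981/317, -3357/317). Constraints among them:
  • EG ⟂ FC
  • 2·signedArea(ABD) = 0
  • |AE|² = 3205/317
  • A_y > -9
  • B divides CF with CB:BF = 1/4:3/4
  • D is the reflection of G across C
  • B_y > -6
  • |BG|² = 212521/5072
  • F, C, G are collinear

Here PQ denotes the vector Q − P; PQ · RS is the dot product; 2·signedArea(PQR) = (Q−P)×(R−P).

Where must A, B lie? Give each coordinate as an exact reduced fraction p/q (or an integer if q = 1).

1. B_x = 9/4  [B divides CF with CB:BF = 1/4:3/4]
2. B_y = -11/2  [B divides CF with CB:BF = 1/4:3/4]
   → B = (9/4, -11/2)
3. A_x = 1387/317  [line 1211/634·x + 1903/1268·y + 5017/1268 = 0 ∩ |AE|² = 3205/317]
4. A_y = -2601/317  [line 1211/634·x + 1903/1268·y + 5017/1268 = 0 ∩ |AE|² = 3205/317]
   → A = (1387/317, -2601/317)

A = (1387/317, -2601/317)
B = (9/4, -11/2)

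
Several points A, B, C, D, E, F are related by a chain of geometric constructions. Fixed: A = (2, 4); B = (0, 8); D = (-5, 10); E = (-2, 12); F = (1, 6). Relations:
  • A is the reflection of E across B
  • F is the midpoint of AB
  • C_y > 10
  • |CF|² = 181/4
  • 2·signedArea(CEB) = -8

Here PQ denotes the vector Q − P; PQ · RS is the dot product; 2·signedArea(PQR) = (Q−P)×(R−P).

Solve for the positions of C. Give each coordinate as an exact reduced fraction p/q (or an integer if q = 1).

C = (-7/2, 11)

1. C_x = -7/2  [line 4·x + 2·y + -8 = 0 ∩ |CF|² = 181/4]
2. C_y = 11  [line 4·x + 2·y + -8 = 0 ∩ |CF|² = 181/4]
   → C = (-7/2, 11)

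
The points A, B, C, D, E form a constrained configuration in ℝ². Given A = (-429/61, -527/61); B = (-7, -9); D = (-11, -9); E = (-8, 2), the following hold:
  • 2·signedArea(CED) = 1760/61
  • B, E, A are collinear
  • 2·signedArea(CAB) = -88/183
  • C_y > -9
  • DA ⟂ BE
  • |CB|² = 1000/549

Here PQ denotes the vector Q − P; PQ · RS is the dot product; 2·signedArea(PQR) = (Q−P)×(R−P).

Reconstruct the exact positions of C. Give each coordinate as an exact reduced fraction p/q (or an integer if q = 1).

1. C_x = -509/61  [2·signedArea(CED) = 1760/61 ∩ 2·signedArea(CAB) = -88/183]
2. C_y = -1625/183  [2·signedArea(CED) = 1760/61 ∩ 2·signedArea(CAB) = -88/183]
   → C = (-509/61, -1625/183)

C = (-509/61, -1625/183)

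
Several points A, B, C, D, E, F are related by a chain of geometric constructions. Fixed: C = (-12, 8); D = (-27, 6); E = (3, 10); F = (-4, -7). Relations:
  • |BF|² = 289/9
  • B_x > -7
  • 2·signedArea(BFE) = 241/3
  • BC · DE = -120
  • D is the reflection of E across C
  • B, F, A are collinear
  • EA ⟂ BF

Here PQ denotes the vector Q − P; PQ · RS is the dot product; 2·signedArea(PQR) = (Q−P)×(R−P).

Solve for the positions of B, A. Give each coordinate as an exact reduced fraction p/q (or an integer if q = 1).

A = (-2748/289, 962/289)
B = (-20/3, -2)

1. B_x = -20/3  [2·signedArea(BFE) = 241/3 ∩ BC · DE = -120]
2. B_y = -2  [2·signedArea(BFE) = 241/3 ∩ BC · DE = -120]
   → B = (-20/3, -2)
3. A_x = -2748/289  [B, F, A are collinear ∩ EA ⟂ BF]
4. A_y = 962/289  [B, F, A are collinear ∩ EA ⟂ BF]
   → A = (-2748/289, 962/289)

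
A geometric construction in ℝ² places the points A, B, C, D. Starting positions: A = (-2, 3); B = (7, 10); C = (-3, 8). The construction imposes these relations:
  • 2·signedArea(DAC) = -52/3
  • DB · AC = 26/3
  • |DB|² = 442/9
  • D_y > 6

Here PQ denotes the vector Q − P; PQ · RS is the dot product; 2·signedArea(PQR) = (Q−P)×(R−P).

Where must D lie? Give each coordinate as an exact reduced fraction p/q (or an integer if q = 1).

1. D_x = 2/3  [2·signedArea(DAC) = -52/3 ∩ DB · AC = 26/3]
2. D_y = 7  [2·signedArea(DAC) = -52/3 ∩ DB · AC = 26/3]
   → D = (2/3, 7)

D = (2/3, 7)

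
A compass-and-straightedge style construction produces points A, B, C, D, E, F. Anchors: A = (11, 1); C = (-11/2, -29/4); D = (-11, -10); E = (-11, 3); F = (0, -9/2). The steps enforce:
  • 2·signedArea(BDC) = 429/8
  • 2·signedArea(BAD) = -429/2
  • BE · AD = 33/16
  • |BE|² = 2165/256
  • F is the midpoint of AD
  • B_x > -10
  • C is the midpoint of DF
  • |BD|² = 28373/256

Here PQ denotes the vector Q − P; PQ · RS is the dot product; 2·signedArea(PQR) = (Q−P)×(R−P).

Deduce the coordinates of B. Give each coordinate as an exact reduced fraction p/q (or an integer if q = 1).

B = (-77/8, 7/16)

1. B_x = -77/8  [2·signedArea(BAD) = -429/2 ∩ BE · AD = 33/16]
2. B_y = 7/16  [2·signedArea(BAD) = -429/2 ∩ BE · AD = 33/16]
   → B = (-77/8, 7/16)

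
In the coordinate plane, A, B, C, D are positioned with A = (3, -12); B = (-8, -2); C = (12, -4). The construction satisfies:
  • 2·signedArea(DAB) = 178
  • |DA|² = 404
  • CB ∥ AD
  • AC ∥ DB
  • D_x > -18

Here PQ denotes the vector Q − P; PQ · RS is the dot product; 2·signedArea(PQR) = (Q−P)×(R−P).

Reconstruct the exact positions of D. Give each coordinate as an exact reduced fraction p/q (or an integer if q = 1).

1. D_x = -17  [AC ∥ DB ∩ CB ∥ AD]
2. D_y = -10  [AC ∥ DB ∩ CB ∥ AD]
   → D = (-17, -10)

D = (-17, -10)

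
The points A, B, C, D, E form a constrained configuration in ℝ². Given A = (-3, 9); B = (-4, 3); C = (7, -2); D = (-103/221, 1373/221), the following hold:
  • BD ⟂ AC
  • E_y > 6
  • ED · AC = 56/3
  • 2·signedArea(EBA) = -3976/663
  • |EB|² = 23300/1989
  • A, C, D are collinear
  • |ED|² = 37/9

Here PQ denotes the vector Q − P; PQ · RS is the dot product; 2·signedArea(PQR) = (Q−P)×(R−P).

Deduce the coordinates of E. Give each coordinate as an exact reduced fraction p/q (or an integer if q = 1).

E = (-550/221, 4025/663)

1. E_x = -550/221  [ED · AC = 56/3 ∩ 2·signedArea(EBA) = -3976/663]
2. E_y = 4025/663  [ED · AC = 56/3 ∩ 2·signedArea(EBA) = -3976/663]
   → E = (-550/221, 4025/663)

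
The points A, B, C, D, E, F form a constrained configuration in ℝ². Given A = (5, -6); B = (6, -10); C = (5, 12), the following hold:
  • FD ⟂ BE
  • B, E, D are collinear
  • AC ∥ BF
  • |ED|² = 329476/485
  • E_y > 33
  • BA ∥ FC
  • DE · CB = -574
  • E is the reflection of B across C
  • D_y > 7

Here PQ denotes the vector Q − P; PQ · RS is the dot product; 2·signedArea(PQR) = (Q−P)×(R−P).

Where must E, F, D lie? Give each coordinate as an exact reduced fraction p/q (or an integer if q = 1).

D = (2514/485, 3862/485)
E = (4, 34)
F = (6, 8)

1. E_x = 4  [E is the reflection of B across C]
2. E_y = 34  [E is the reflection of B across C]
   → E = (4, 34)
3. F_x = 6  [BA ∥ FC ∩ AC ∥ BF]
4. F_y = 8  [BA ∥ FC ∩ AC ∥ BF]
   → F = (6, 8)
5. D_x = 2514/485  [B, E, D are collinear ∩ FD ⟂ BE]
6. D_y = 3862/485  [B, E, D are collinear ∩ FD ⟂ BE]
   → D = (2514/485, 3862/485)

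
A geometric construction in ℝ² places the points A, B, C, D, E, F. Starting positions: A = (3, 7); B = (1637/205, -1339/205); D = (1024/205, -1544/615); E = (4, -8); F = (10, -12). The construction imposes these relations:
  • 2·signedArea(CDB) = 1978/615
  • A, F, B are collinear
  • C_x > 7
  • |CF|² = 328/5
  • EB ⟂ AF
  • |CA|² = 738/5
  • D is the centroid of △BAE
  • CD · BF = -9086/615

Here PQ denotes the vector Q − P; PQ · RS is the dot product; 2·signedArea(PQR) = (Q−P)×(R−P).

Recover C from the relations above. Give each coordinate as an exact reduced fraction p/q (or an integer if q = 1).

1. C_x = 36/5  [CD · BF = -9086/615 ∩ 2·signedArea(CDB) = 1978/615]
2. C_y = -22/5  [CD · BF = -9086/615 ∩ 2·signedArea(CDB) = 1978/615]
   → C = (36/5, -22/5)

C = (36/5, -22/5)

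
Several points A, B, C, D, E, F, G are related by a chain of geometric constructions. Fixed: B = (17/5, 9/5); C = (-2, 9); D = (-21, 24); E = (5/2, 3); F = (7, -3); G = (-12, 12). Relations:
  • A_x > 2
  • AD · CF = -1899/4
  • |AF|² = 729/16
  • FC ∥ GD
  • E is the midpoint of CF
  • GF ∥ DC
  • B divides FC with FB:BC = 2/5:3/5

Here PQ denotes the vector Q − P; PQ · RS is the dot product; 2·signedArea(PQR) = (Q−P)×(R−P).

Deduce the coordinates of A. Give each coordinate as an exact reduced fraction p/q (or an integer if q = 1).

A = (59/20, 12/5)

1. A_x = 59/20  [line -9·x + 12·y + -9/4 = 0 ∩ |AF|² = 729/16]
2. A_y = 12/5  [line -9·x + 12·y + -9/4 = 0 ∩ |AF|² = 729/16]
   → A = (59/20, 12/5)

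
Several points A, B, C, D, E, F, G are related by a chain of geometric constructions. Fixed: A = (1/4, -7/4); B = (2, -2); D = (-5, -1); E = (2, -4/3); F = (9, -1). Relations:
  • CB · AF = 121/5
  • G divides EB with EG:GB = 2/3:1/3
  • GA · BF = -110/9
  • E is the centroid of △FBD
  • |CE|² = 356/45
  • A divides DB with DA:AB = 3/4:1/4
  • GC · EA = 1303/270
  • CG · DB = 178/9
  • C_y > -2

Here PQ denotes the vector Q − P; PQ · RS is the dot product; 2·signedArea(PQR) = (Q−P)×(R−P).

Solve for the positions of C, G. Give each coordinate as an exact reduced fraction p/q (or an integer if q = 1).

C = (-4/5, -8/5)
G = (2, -16/9)

1. G_x = 2  [G divides EB with EG:GB = 2/3:1/3]
2. G_y = -16/9  [G divides EB with EG:GB = 2/3:1/3]
   → G = (2, -16/9)
3. C_x = -4/5  [CG · DB = 178/9 ∩ GC · EA = 1303/270]
4. C_y = -8/5  [CG · DB = 178/9 ∩ GC · EA = 1303/270]
   → C = (-4/5, -8/5)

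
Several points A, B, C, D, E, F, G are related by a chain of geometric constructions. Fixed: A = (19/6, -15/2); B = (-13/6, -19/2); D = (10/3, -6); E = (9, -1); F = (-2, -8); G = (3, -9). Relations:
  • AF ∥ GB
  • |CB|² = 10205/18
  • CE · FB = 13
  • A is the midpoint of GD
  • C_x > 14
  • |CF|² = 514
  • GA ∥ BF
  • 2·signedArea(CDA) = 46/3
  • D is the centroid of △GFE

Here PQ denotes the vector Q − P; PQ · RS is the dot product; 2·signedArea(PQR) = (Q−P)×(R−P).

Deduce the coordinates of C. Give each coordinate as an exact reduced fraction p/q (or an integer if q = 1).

1. C_x = 15  [2·signedArea(CDA) = 46/3 ∩ CE · FB = 13]
2. C_y = 7  [2·signedArea(CDA) = 46/3 ∩ CE · FB = 13]
   → C = (15, 7)

C = (15, 7)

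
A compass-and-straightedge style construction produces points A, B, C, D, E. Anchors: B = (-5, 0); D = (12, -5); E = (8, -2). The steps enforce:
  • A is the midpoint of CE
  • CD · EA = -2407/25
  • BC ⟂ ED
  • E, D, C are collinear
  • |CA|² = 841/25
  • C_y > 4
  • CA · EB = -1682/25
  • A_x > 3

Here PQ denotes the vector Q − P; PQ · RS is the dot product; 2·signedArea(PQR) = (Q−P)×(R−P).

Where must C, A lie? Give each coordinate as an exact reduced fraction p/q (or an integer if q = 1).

A = (84/25, 37/25)
C = (-32/25, 124/25)

1. C_x = -32/25  [E, D, C are collinear ∩ BC ⟂ ED]
2. C_y = 124/25  [E, D, C are collinear ∩ BC ⟂ ED]
   → C = (-32/25, 124/25)
3. A_x = 84/25  [A is the midpoint of CE]
4. A_y = 37/25  [A is the midpoint of CE]
   → A = (84/25, 37/25)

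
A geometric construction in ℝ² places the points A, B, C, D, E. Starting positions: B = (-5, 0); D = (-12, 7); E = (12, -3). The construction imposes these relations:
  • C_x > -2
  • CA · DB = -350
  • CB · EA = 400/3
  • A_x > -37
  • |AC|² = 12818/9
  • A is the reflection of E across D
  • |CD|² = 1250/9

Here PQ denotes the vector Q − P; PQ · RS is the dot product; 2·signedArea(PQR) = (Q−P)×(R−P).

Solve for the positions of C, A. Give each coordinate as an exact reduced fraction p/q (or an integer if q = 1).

A = (-36, 17)
C = (-5/3, 4/3)

1. A_x = -36  [A is the reflection of E across D]
2. A_y = 17  [A is the reflection of E across D]
   → A = (-36, 17)
3. C_x = -5/3  [CB · EA = 400/3 ∩ CA · DB = -350]
4. C_y = 4/3  [CB · EA = 400/3 ∩ CA · DB = -350]
   → C = (-5/3, 4/3)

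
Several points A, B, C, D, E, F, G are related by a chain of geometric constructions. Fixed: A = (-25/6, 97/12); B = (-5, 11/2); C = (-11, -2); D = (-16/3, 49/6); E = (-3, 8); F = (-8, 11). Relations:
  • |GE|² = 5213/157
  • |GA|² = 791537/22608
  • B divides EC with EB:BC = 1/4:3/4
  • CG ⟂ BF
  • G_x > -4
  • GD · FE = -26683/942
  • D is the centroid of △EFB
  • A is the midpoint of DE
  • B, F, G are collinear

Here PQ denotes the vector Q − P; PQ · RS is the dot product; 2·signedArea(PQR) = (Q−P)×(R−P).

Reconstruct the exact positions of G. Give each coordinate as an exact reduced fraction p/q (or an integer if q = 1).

G = (-506/157, 352/157)

1. G_x = -506/157  [B, F, G are collinear ∩ CG ⟂ BF]
2. G_y = 352/157  [B, F, G are collinear ∩ CG ⟂ BF]
   → G = (-506/157, 352/157)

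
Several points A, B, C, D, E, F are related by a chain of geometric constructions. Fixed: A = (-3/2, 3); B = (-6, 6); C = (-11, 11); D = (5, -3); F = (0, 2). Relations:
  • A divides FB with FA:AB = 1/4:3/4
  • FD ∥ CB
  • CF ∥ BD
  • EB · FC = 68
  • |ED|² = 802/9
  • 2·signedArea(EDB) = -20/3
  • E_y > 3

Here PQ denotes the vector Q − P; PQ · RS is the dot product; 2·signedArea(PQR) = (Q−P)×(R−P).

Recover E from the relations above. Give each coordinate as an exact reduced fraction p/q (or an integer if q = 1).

1. E_x = -2  [2·signedArea(EDB) = -20/3 ∩ EB · FC = 68]
2. E_y = 10/3  [2·signedArea(EDB) = -20/3 ∩ EB · FC = 68]
   → E = (-2, 10/3)

E = (-2, 10/3)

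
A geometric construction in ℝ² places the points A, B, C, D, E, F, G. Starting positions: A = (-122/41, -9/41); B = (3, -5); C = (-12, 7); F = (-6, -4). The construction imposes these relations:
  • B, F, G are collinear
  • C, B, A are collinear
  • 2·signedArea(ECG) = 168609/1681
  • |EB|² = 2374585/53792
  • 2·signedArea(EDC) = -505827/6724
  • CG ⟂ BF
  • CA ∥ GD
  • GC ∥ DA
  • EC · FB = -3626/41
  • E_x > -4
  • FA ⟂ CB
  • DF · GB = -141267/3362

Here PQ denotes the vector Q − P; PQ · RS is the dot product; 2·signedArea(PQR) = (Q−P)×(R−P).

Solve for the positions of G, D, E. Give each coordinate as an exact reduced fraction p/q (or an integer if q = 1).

1. G_x = -1077/82  [B, F, G are collinear ∩ CG ⟂ BF]
2. G_y = -263/82  [B, F, G are collinear ∩ CG ⟂ BF]
   → G = (-1077/82, -263/82)
3. D_x = -337/82  [GC ∥ DA ∩ CA ∥ GD]
4. D_y = -855/82  [GC ∥ DA ∩ CA ∥ GD]
   → D = (-337/82, -855/82)
5. E_x = -1069/328  [2·signedArea(EDC) = -505827/6724 ∩ 2·signedArea(ECG) = 168609/1681]
6. E_y = -909/328  [2·signedArea(EDC) = -505827/6724 ∩ 2·signedArea(ECG) = 168609/1681]
   → E = (-1069/328, -909/328)

D = (-337/82, -855/82)
E = (-1069/328, -909/328)
G = (-1077/82, -263/82)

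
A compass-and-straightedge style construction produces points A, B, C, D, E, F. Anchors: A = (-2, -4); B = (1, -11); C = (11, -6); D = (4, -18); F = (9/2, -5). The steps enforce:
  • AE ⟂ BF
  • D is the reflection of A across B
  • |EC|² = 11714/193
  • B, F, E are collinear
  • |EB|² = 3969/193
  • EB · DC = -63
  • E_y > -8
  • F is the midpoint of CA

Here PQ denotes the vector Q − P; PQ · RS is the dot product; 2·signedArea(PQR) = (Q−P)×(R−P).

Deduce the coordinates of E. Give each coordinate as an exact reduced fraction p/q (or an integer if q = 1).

E = (634/193, -1367/193)

1. E_x = 634/193  [B, F, E are collinear ∩ AE ⟂ BF]
2. E_y = -1367/193  [B, F, E are collinear ∩ AE ⟂ BF]
   → E = (634/193, -1367/193)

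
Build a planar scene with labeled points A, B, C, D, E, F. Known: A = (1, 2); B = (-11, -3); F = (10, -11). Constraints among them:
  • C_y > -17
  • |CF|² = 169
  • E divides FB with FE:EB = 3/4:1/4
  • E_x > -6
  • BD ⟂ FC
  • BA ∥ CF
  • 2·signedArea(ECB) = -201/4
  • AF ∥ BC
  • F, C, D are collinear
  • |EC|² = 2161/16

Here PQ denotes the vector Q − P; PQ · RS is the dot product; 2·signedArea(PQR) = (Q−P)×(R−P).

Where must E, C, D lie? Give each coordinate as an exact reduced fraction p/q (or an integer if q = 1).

1. E_x = -23/4  [E divides FB with FE:EB = 3/4:1/4]
2. E_y = -5  [E divides FB with FE:EB = 3/4:1/4]
   → E = (-23/4, -5)
3. C_x = -2  [BA ∥ CF ∩ AF ∥ BC]
4. C_y = -16  [BA ∥ CF ∩ AF ∥ BC]
   → C = (-2, -16)
5. D_x = -854/169  [F, C, D are collinear ∩ BD ⟂ FC]
6. D_y = -2919/169  [F, C, D are collinear ∩ BD ⟂ FC]
   → D = (-854/169, -2919/169)

C = (-2, -16)
D = (-854/169, -2919/169)
E = (-23/4, -5)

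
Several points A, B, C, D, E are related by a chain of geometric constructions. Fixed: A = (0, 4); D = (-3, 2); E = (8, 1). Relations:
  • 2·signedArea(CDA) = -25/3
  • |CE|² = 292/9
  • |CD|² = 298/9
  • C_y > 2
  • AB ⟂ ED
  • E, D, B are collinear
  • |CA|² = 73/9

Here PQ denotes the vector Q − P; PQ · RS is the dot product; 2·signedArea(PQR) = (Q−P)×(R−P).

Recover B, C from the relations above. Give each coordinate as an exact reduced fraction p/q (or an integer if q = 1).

B = (-25/122, 213/122)
C = (8/3, 3)

1. B_x = -25/122  [E, D, B are collinear ∩ AB ⟂ ED]
2. B_y = 213/122  [E, D, B are collinear ∩ AB ⟂ ED]
   → B = (-25/122, 213/122)
3. C_x = 8/3  [line -2·x + 3·y + -11/3 = 0 ∩ |CA|² = 73/9]
4. C_y = 3  [line -2·x + 3·y + -11/3 = 0 ∩ |CA|² = 73/9]
   → C = (8/3, 3)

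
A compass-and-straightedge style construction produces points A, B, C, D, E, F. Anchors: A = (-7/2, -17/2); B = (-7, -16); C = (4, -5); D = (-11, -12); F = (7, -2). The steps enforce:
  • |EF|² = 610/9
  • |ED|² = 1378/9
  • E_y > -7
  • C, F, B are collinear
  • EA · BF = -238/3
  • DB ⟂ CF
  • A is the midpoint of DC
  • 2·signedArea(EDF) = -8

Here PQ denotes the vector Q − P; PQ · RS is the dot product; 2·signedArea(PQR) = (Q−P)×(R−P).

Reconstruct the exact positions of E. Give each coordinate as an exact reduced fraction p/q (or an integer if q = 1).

E = (0, -19/3)

1. E_x = 0  [EA · BF = -238/3 ∩ 2·signedArea(EDF) = -8]
2. E_y = -19/3  [EA · BF = -238/3 ∩ 2·signedArea(EDF) = -8]
   → E = (0, -19/3)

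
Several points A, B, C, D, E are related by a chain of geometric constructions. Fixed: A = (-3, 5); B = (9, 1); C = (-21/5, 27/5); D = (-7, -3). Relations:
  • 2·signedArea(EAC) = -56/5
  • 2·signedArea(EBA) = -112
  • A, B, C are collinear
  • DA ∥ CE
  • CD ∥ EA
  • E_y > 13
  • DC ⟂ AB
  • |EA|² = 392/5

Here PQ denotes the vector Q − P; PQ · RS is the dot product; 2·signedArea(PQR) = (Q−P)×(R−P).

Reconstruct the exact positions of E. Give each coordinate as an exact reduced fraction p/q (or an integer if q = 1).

E = (-1/5, 67/5)

1. E_x = -1/5  [CD ∥ EA ∩ DA ∥ CE]
2. E_y = 67/5  [CD ∥ EA ∩ DA ∥ CE]
   → E = (-1/5, 67/5)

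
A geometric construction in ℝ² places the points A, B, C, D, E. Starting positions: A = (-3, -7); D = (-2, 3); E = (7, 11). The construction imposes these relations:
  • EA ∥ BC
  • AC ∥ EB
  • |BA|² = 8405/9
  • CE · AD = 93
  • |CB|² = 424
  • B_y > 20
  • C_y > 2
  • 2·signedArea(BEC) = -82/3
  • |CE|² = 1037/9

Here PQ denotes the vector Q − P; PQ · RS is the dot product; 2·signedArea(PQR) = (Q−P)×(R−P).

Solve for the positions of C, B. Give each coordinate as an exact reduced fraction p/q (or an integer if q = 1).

B = (32/3, 61/3)
C = (2/3, 7/3)

1. C_x = 2/3  [line -1·x + -10·y + 24 = 0 ∩ |CE|² = 1037/9]
2. C_y = 7/3  [line -1·x + -10·y + 24 = 0 ∩ |CE|² = 1037/9]
   → C = (2/3, 7/3)
3. B_x = 32/3  [EA ∥ BC ∩ AC ∥ EB]
4. B_y = 61/3  [EA ∥ BC ∩ AC ∥ EB]
   → B = (32/3, 61/3)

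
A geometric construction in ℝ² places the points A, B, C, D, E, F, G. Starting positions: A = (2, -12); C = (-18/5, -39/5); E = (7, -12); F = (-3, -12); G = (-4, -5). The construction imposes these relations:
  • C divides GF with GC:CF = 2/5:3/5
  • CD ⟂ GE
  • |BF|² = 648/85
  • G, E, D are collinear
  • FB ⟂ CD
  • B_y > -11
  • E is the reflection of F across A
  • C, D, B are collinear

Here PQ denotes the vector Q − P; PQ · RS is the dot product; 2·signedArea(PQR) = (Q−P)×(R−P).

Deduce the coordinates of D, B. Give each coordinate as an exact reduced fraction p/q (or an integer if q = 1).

1. D_x = -208/85  [G, E, D are collinear ∩ CD ⟂ GE]
2. D_y = -509/85  [G, E, D are collinear ∩ CD ⟂ GE]
   → D = (-208/85, -509/85)
3. B_x = -453/85  [C, D, B are collinear ∩ FB ⟂ CD]
4. B_y = -894/85  [C, D, B are collinear ∩ FB ⟂ CD]
   → B = (-453/85, -894/85)

B = (-453/85, -894/85)
D = (-208/85, -509/85)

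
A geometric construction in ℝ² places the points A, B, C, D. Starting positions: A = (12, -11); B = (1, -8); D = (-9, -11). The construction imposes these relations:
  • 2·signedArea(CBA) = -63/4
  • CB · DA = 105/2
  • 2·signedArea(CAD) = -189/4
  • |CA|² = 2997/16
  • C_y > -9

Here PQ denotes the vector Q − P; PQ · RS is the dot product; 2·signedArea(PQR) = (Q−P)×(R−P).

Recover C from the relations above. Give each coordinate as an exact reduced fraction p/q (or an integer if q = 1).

1. C_x = -3/2  [2·signedArea(CBA) = -63/4 ∩ CB · DA = 105/2]
2. C_y = -35/4  [2·signedArea(CBA) = -63/4 ∩ CB · DA = 105/2]
   → C = (-3/2, -35/4)

C = (-3/2, -35/4)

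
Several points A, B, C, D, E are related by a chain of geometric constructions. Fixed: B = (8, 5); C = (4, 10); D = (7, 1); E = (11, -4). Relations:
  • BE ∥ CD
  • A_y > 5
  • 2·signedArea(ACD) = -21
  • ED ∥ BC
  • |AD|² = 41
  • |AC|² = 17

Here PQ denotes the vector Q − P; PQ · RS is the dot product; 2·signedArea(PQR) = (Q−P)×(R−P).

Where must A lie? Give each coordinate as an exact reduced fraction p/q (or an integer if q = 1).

A = (3, 6)

1. A_x = 3  [line 9·x + 3·y + -45 = 0 ∩ |AD|² = 41]
2. A_y = 6  [line 9·x + 3·y + -45 = 0 ∩ |AD|² = 41]
   → A = (3, 6)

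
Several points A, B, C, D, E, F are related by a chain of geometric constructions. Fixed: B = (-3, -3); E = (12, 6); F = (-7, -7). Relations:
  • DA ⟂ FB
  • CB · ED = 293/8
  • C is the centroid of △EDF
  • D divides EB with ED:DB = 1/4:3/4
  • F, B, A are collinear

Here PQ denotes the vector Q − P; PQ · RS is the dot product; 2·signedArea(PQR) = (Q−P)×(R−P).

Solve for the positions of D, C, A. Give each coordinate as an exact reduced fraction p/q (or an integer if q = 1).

1. D_x = 33/4  [D divides EB with ED:DB = 1/4:3/4]
2. D_y = 15/4  [D divides EB with ED:DB = 1/4:3/4]
   → D = (33/4, 15/4)
3. C_x = 53/12  [C is the centroid of △EDF]
4. C_y = 11/12  [C is the centroid of △EDF]
   → C = (53/12, 11/12)
5. A_x = 6  [F, B, A are collinear ∩ DA ⟂ FB]
6. A_y = 6  [F, B, A are collinear ∩ DA ⟂ FB]
   → A = (6, 6)

A = (6, 6)
C = (53/12, 11/12)
D = (33/4, 15/4)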